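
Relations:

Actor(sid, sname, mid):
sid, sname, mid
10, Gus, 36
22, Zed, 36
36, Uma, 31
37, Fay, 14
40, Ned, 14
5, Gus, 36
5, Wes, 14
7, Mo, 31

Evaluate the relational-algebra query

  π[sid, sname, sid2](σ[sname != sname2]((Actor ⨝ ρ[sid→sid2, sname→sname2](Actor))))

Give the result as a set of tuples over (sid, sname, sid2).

ρ[sid→sid2, sname→sname2]: schema becomes (sid2, sname2, mid); tuples unchanged.
Actor ⋈ ρ[sid→sid2, sname→sname2](Actor) (natural join on mid): {(10, Gus, 36, 10, Gus), (10, Gus, 36, 22, Zed), (10, Gus, 36, 5, Gus), (22, Zed, 36, 10, Gus), (22, Zed, 36, 22, Zed), (22, Zed, 36, 5, Gus), (36, Uma, 31, 36, Uma), (36, Uma, 31, 7, Mo), (37, Fay, 14, 37, Fay), (37, Fay, 14, 40, Ned), (37, Fay, 14, 5, Wes), (40, Ned, 14, 37, Fay), (40, Ned, 14, 40, Ned), (40, Ned, 14, 5, Wes), (5, Gus, 36, 10, Gus), (5, Gus, 36, 22, Zed), (5, Gus, 36, 5, Gus), (5, Wes, 14, 37, Fay), (5, Wes, 14, 40, Ned), (5, Wes, 14, 5, Wes), (7, Mo, 31, 36, Uma), (7, Mo, 31, 7, Mo)}
Apply σ_{sname != sname2}; surviving tuples: {(10, Gus, 36, 22, Zed), (22, Zed, 36, 10, Gus), (22, Zed, 36, 5, Gus), (36, Uma, 31, 7, Mo), (37, Fay, 14, 40, Ned), (37, Fay, 14, 5, Wes), (40, Ned, 14, 37, Fay), (40, Ned, 14, 5, Wes), (5, Gus, 36, 22, Zed), (5, Wes, 14, 37, Fay), (5, Wes, 14, 40, Ned), (7, Mo, 31, 36, Uma)}
Projecting to sid, sname, sid2: {(10, Gus, 22), (22, Zed, 10), (22, Zed, 5), (36, Uma, 7), (37, Fay, 40), (37, Fay, 5), (40, Ned, 37), (40, Ned, 5), (5, Gus, 22), (5, Wes, 37), (5, Wes, 40), (7, Mo, 36)}

{(10, Gus, 22), (22, Zed, 10), (22, Zed, 5), (36, Uma, 7), (37, Fay, 40), (37, Fay, 5), (40, Ned, 37), (40, Ned, 5), (5, Gus, 22), (5, Wes, 37), (5, Wes, 40), (7, Mo, 36)}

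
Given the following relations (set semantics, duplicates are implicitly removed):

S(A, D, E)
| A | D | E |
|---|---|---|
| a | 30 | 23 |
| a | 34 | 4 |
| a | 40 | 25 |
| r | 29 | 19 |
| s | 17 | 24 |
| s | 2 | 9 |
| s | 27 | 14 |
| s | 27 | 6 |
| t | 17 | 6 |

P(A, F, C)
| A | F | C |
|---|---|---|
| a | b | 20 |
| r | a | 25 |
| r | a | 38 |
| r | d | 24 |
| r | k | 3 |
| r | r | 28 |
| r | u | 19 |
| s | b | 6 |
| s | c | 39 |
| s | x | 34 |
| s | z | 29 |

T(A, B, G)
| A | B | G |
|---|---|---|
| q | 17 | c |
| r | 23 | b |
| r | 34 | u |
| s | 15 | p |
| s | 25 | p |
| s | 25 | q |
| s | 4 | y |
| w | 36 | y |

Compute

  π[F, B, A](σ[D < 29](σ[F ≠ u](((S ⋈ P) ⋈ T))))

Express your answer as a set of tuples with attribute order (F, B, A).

{(b, 15, s), (b, 25, s), (b, 4, s), (c, 15, s), (c, 25, s), (c, 4, s), (x, 15, s), (x, 25, s), (x, 4, s), (z, 15, s), (z, 25, s), (z, 4, s)}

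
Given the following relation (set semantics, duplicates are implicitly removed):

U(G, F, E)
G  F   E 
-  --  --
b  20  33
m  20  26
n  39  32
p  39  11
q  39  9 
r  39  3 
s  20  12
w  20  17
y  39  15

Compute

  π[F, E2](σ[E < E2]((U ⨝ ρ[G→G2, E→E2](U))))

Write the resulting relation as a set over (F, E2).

ρ[G→G2, E→E2]: schema becomes (G2, F, E2); tuples unchanged.
Natural join on F: {(b, 20, 33, b, 33), (b, 20, 33, m, 26), (b, 20, 33, s, 12), (b, 20, 33, w, 17), (m, 20, 26, b, 33), (m, 20, 26, m, 26), (m, 20, 26, s, 12), (m, 20, 26, w, 17), (n, 39, 32, n, 32), (n, 39, 32, p, 11), (n, 39, 32, q, 9), (n, 39, 32, r, 3), (n, 39, 32, y, 15), (p, 39, 11, n, 32), (p, 39, 11, p, 11), (p, 39, 11, q, 9), (p, 39, 11, r, 3), (p, 39, 11, y, 15), (q, 39, 9, n, 32), (q, 39, 9, p, 11), (q, 39, 9, q, 9), (q, 39, 9, r, 3), (q, 39, 9, y, 15), (r, 39, 3, n, 32), (r, 39, 3, p, 11), (r, 39, 3, q, 9), (r, 39, 3, r, 3), (r, 39, 3, y, 15), (s, 20, 12, b, 33), (s, 20, 12, m, 26), (s, 20, 12, s, 12), (s, 20, 12, w, 17), (w, 20, 17, b, 33), (w, 20, 17, m, 26), (w, 20, 17, s, 12), (w, 20, 17, w, 17), (y, 39, 15, n, 32), (y, 39, 15, p, 11), (y, 39, 15, q, 9), (y, 39, 15, r, 3), (y, 39, 15, y, 15)}
σ[E < E2]: keep tuples satisfying E < E2 → {(m, 20, 26, b, 33), (p, 39, 11, n, 32), (p, 39, 11, y, 15), (q, 39, 9, n, 32), (q, 39, 9, p, 11), (q, 39, 9, y, 15), (r, 39, 3, n, 32), (r, 39, 3, p, 11), (r, 39, 3, q, 9), (r, 39, 3, y, 15), (s, 20, 12, b, 33), (s, 20, 12, m, 26), (s, 20, 12, w, 17), (w, 20, 17, b, 33), (w, 20, 17, m, 26), (y, 39, 15, n, 32)}
π_{F, E2} gives {(20, 17), (20, 26), (20, 33), (39, 11), (39, 15), (39, 32), (39, 9)} (9 duplicate(s) eliminated).

{(20, 17), (20, 26), (20, 33), (39, 11), (39, 15), (39, 32), (39, 9)}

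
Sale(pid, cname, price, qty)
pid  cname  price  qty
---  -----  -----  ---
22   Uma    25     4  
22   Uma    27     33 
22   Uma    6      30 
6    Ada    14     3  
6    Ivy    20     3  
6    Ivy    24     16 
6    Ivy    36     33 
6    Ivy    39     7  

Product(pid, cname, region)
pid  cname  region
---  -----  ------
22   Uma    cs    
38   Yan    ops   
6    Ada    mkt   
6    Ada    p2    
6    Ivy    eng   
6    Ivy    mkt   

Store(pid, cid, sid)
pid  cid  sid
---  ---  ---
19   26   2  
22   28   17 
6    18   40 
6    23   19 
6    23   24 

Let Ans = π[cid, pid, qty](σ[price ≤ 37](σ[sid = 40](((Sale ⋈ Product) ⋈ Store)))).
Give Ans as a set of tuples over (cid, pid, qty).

Joining Sale and Product on pid, cname yields {(22, Uma, 25, 4, cs), (22, Uma, 27, 33, cs), (22, Uma, 6, 30, cs), (6, Ada, 14, 3, mkt), (6, Ada, 14, 3, p2), (6, Ivy, 20, 3, eng), (6, Ivy, 20, 3, mkt), (6, Ivy, 24, 16, eng), (6, Ivy, 24, 16, mkt), (6, Ivy, 36, 33, eng), (6, Ivy, 36, 33, mkt), (6, Ivy, 39, 7, eng), (6, Ivy, 39, 7, mkt)}.
Joining (Sale ⋈ Product) and Store on pid yields {(22, Uma, 25, 4, cs, 28, 17), (22, Uma, 27, 33, cs, 28, 17), (22, Uma, 6, 30, cs, 28, 17), (6, Ada, 14, 3, mkt, 18, 40), (6, Ada, 14, 3, mkt, 23, 19), (6, Ada, 14, 3, mkt, 23, 24), (6, Ada, 14, 3, p2, 18, 40), (6, Ada, 14, 3, p2, 23, 19), (6, Ada, 14, 3, p2, 23, 24), (6, Ivy, 20, 3, eng, 18, 40), (6, Ivy, 20, 3, eng, 23, 19), (6, Ivy, 20, 3, eng, 23, 24), (6, Ivy, 20, 3, mkt, 18, 40), (6, Ivy, 20, 3, mkt, 23, 19), (6, Ivy, 20, 3, mkt, 23, 24), (6, Ivy, 24, 16, eng, 18, 40), (6, Ivy, 24, 16, eng, 23, 19), (6, Ivy, 24, 16, eng, 23, 24), (6, Ivy, 24, 16, mkt, 18, 40), (6, Ivy, 24, 16, mkt, 23, 19), (6, Ivy, 24, 16, mkt, 23, 24), (6, Ivy, 36, 33, eng, 18, 40), (6, Ivy, 36, 33, eng, 23, 19), (6, Ivy, 36, 33, eng, 23, 24), (6, Ivy, 36, 33, mkt, 18, 40), (6, Ivy, 36, 33, mkt, 23, 19), (6, Ivy, 36, 33, mkt, 23, 24), (6, Ivy, 39, 7, eng, 18, 40), (6, Ivy, 39, 7, eng, 23, 19), (6, Ivy, 39, 7, eng, 23, 24), (6, Ivy, 39, 7, mkt, 18, 40), (6, Ivy, 39, 7, mkt, 23, 19), (6, Ivy, 39, 7, mkt, 23, 24)}.
σ[sid = 40]: keep tuples satisfying sid = 40 → {(6, Ada, 14, 3, mkt, 18, 40), (6, Ada, 14, 3, p2, 18, 40), (6, Ivy, 20, 3, eng, 18, 40), (6, Ivy, 20, 3, mkt, 18, 40), (6, Ivy, 24, 16, eng, 18, 40), (6, Ivy, 24, 16, mkt, 18, 40), (6, Ivy, 36, 33, eng, 18, 40), (6, Ivy, 36, 33, mkt, 18, 40), (6, Ivy, 39, 7, eng, 18, 40), (6, Ivy, 39, 7, mkt, 18, 40)}
σ[price ≤ 37]: keep tuples satisfying price ≤ 37 → {(6, Ada, 14, 3, mkt, 18, 40), (6, Ada, 14, 3, p2, 18, 40), (6, Ivy, 20, 3, eng, 18, 40), (6, Ivy, 20, 3, mkt, 18, 40), (6, Ivy, 24, 16, eng, 18, 40), (6, Ivy, 24, 16, mkt, 18, 40), (6, Ivy, 36, 33, eng, 18, 40), (6, Ivy, 36, 33, mkt, 18, 40)}
π[cid, pid, qty]: project onto (cid, pid, qty) (5 duplicate(s) eliminated) → {(18, 6, 16), (18, 6, 3), (18, 6, 33)}

{(18, 6, 16), (18, 6, 3), (18, 6, 33)}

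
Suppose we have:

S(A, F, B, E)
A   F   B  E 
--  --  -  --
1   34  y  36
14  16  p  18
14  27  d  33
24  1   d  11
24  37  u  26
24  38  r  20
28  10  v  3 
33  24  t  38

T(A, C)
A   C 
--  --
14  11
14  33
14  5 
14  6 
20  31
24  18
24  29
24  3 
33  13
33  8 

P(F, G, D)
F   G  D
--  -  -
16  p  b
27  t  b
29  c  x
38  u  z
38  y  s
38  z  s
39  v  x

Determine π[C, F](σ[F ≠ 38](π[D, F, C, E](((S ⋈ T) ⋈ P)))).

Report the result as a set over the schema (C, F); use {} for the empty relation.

{(11, 16), (11, 27), (33, 16), (33, 27), (5, 16), (5, 27), (6, 16), (6, 27)}

Joining S and T on A yields {(14, 16, p, 18, 11), (14, 16, p, 18, 33), (14, 16, p, 18, 5), (14, 16, p, 18, 6), (14, 27, d, 33, 11), (14, 27, d, 33, 33), (14, 27, d, 33, 5), (14, 27, d, 33, 6), (24, 1, d, 11, 18), (24, 1, d, 11, 29), (24, 1, d, 11, 3), (24, 37, u, 26, 18), (24, 37, u, 26, 29), (24, 37, u, 26, 3), (24, 38, r, 20, 18), (24, 38, r, 20, 29), (24, 38, r, 20, 3), (33, 24, t, 38, 13), (33, 24, t, 38, 8)}.
Joining (S ⋈ T) and P on F yields {(14, 16, p, 18, 11, p, b), (14, 16, p, 18, 33, p, b), (14, 16, p, 18, 5, p, b), (14, 16, p, 18, 6, p, b), (14, 27, d, 33, 11, t, b), (14, 27, d, 33, 33, t, b), (14, 27, d, 33, 5, t, b), (14, 27, d, 33, 6, t, b), (24, 38, r, 20, 18, u, z), (24, 38, r, 20, 18, y, s), (24, 38, r, 20, 18, z, s), (24, 38, r, 20, 29, u, z), (24, 38, r, 20, 29, y, s), (24, 38, r, 20, 29, z, s), (24, 38, r, 20, 3, u, z), (24, 38, r, 20, 3, y, s), (24, 38, r, 20, 3, z, s)}.
π[D, F, C, E]: project onto (D, F, C, E) (3 duplicate(s) eliminated) → {(b, 16, 11, 18), (b, 16, 33, 18), (b, 16, 5, 18), (b, 16, 6, 18), (b, 27, 11, 33), (b, 27, 33, 33), (b, 27, 5, 33), (b, 27, 6, 33), (s, 38, 18, 20), (s, 38, 29, 20), (s, 38, 3, 20), (z, 38, 18, 20), (z, 38, 29, 20), (z, 38, 3, 20)}
Filtering on F ≠ 38 leaves {(b, 16, 11, 18), (b, 16, 33, 18), (b, 16, 5, 18), (b, 16, 6, 18), (b, 27, 11, 33), (b, 27, 33, 33), (b, 27, 5, 33), (b, 27, 6, 33)}.
π[C, F]: project onto (C, F) → {(11, 16), (11, 27), (33, 16), (33, 27), (5, 16), (5, 27), (6, 16), (6, 27)}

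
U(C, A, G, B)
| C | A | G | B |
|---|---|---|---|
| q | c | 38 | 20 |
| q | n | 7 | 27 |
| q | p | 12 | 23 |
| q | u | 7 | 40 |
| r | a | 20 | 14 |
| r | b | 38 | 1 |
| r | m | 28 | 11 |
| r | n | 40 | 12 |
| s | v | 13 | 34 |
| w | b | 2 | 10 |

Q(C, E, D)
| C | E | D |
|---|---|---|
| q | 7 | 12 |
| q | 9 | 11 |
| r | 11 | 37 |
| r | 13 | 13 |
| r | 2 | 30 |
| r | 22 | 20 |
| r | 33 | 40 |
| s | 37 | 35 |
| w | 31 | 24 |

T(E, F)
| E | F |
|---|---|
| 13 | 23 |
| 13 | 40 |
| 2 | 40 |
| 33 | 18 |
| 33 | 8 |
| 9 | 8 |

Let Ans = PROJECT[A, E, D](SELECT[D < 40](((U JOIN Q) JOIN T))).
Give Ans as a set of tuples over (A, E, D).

{(a, 13, 13), (a, 2, 30), (b, 13, 13), (b, 2, 30), (c, 9, 11), (m, 13, 13), (m, 2, 30), (n, 13, 13), (n, 2, 30), (n, 9, 11), (p, 9, 11), (u, 9, 11)}

U ⋈ Q (natural join on C): {(q, c, 38, 20, 7, 12), (q, c, 38, 20, 9, 11), (q, n, 7, 27, 7, 12), (q, n, 7, 27, 9, 11), (q, p, 12, 23, 7, 12), (q, p, 12, 23, 9, 11), (q, u, 7, 40, 7, 12), (q, u, 7, 40, 9, 11), (r, a, 20, 14, 11, 37), (r, a, 20, 14, 13, 13), (r, a, 20, 14, 2, 30), (r, a, 20, 14, 22, 20), (r, a, 20, 14, 33, 40), (r, b, 38, 1, 11, 37), (r, b, 38, 1, 13, 13), (r, b, 38, 1, 2, 30), (r, b, 38, 1, 22, 20), (r, b, 38, 1, 33, 40), (r, m, 28, 11, 11, 37), (r, m, 28, 11, 13, 13), (r, m, 28, 11, 2, 30), (r, m, 28, 11, 22, 20), (r, m, 28, 11, 33, 40), (r, n, 40, 12, 11, 37), (r, n, 40, 12, 13, 13), (r, n, 40, 12, 2, 30), (r, n, 40, 12, 22, 20), (r, n, 40, 12, 33, 40), (s, v, 13, 34, 37, 35), (w, b, 2, 10, 31, 24)}
(U JOIN Q) ⋈ T (natural join on E): {(q, c, 38, 20, 9, 11, 8), (q, n, 7, 27, 9, 11, 8), (q, p, 12, 23, 9, 11, 8), (q, u, 7, 40, 9, 11, 8), (r, a, 20, 14, 13, 13, 23), (r, a, 20, 14, 13, 13, 40), (r, a, 20, 14, 2, 30, 40), (r, a, 20, 14, 33, 40, 18), (r, a, 20, 14, 33, 40, 8), (r, b, 38, 1, 13, 13, 23), (r, b, 38, 1, 13, 13, 40), (r, b, 38, 1, 2, 30, 40), (r, b, 38, 1, 33, 40, 18), (r, b, 38, 1, 33, 40, 8), (r, m, 28, 11, 13, 13, 23), (r, m, 28, 11, 13, 13, 40), (r, m, 28, 11, 2, 30, 40), (r, m, 28, 11, 33, 40, 18), (r, m, 28, 11, 33, 40, 8), (r, n, 40, 12, 13, 13, 23), (r, n, 40, 12, 13, 13, 40), (r, n, 40, 12, 2, 30, 40), (r, n, 40, 12, 33, 40, 18), (r, n, 40, 12, 33, 40, 8)}
Selection D < 40: {(q, c, 38, 20, 9, 11, 8), (q, n, 7, 27, 9, 11, 8), (q, p, 12, 23, 9, 11, 8), (q, u, 7, 40, 9, 11, 8), (r, a, 20, 14, 13, 13, 23), (r, a, 20, 14, 13, 13, 40), (r, a, 20, 14, 2, 30, 40), (r, b, 38, 1, 13, 13, 23), (r, b, 38, 1, 13, 13, 40), (r, b, 38, 1, 2, 30, 40), (r, m, 28, 11, 13, 13, 23), (r, m, 28, 11, 13, 13, 40), (r, m, 28, 11, 2, 30, 40), (r, n, 40, 12, 13, 13, 23), (r, n, 40, 12, 13, 13, 40), (r, n, 40, 12, 2, 30, 40)}
Projecting to A, E, D (4 duplicate(s) eliminated): {(a, 13, 13), (a, 2, 30), (b, 13, 13), (b, 2, 30), (c, 9, 11), (m, 13, 13), (m, 2, 30), (n, 13, 13), (n, 2, 30), (n, 9, 11), (p, 9, 11), (u, 9, 11)}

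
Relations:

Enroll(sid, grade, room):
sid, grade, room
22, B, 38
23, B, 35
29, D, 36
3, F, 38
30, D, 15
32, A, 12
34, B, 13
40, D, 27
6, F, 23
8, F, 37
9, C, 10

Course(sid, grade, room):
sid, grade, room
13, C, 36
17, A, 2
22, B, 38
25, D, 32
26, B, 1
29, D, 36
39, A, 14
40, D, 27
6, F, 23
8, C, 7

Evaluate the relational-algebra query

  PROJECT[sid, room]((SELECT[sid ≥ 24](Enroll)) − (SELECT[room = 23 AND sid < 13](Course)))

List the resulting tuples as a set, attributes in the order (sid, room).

{(29, 36), (30, 15), (32, 12), (34, 13), (40, 27)}

Filtering on sid ≥ 24 leaves {(29, D, 36), (30, D, 15), (32, A, 12), (34, B, 13), (40, D, 27)}.
Filtering on room = 23 AND sid < 13 leaves {(6, F, 23)}.
Taking the difference: {(29, D, 36), (30, D, 15), (32, A, 12), (34, B, 13), (40, D, 27)}
π[sid, room]: project onto (sid, room) → {(29, 36), (30, 15), (32, 12), (34, 13), (40, 27)}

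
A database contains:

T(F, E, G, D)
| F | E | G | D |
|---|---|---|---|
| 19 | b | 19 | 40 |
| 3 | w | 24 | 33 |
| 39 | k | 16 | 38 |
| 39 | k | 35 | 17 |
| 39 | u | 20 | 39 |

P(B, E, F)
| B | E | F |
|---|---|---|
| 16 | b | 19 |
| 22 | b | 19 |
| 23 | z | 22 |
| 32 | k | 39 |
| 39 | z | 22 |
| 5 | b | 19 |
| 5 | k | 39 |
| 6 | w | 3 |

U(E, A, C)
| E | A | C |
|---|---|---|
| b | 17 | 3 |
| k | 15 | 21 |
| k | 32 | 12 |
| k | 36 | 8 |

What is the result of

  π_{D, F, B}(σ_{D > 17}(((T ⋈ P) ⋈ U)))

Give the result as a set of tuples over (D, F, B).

{(38, 39, 32), (38, 39, 5), (40, 19, 16), (40, 19, 22), (40, 19, 5)}

Joining T and P on F, E yields {(19, b, 19, 40, 16), (19, b, 19, 40, 22), (19, b, 19, 40, 5), (3, w, 24, 33, 6), (39, k, 16, 38, 32), (39, k, 16, 38, 5), (39, k, 35, 17, 32), (39, k, 35, 17, 5)}.
Joining (T ⋈ P) and U on E yields {(19, b, 19, 40, 16, 17, 3), (19, b, 19, 40, 22, 17, 3), (19, b, 19, 40, 5, 17, 3), (39, k, 16, 38, 32, 15, 21), (39, k, 16, 38, 32, 32, 12), (39, k, 16, 38, 32, 36, 8), (39, k, 16, 38, 5, 15, 21), (39, k, 16, 38, 5, 32, 12), (39, k, 16, 38, 5, 36, 8), (39, k, 35, 17, 32, 15, 21), (39, k, 35, 17, 32, 32, 12), (39, k, 35, 17, 32, 36, 8), (39, k, 35, 17, 5, 15, 21), (39, k, 35, 17, 5, 32, 12), (39, k, 35, 17, 5, 36, 8)}.
σ[D > 17]: keep tuples satisfying D > 17 → {(19, b, 19, 40, 16, 17, 3), (19, b, 19, 40, 22, 17, 3), (19, b, 19, 40, 5, 17, 3), (39, k, 16, 38, 32, 15, 21), (39, k, 16, 38, 32, 32, 12), (39, k, 16, 38, 32, 36, 8), (39, k, 16, 38, 5, 15, 21), (39, k, 16, 38, 5, 32, 12), (39, k, 16, 38, 5, 36, 8)}
π_{D, F, B} gives {(38, 39, 32), (38, 39, 5), (40, 19, 16), (40, 19, 22), (40, 19, 5)} (4 duplicate(s) eliminated).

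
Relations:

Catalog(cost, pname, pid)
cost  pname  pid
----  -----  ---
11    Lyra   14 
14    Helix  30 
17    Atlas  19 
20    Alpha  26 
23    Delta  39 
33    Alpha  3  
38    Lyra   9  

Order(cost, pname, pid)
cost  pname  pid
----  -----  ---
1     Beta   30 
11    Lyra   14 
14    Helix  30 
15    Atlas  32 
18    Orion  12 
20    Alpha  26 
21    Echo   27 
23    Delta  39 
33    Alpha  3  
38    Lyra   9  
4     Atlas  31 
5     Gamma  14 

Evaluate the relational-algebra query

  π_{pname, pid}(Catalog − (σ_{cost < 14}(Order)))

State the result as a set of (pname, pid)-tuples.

Apply σ_{cost < 14}; surviving tuples: {(1, Beta, 30), (11, Lyra, 14), (4, Atlas, 31), (5, Gamma, 14)}
Taking the difference: {(14, Helix, 30), (17, Atlas, 19), (20, Alpha, 26), (23, Delta, 39), (33, Alpha, 3), (38, Lyra, 9)}
π[pname, pid]: project onto (pname, pid) → {(Alpha, 26), (Alpha, 3), (Atlas, 19), (Delta, 39), (Helix, 30), (Lyra, 9)}

{(Alpha, 26), (Alpha, 3), (Atlas, 19), (Delta, 39), (Helix, 30), (Lyra, 9)}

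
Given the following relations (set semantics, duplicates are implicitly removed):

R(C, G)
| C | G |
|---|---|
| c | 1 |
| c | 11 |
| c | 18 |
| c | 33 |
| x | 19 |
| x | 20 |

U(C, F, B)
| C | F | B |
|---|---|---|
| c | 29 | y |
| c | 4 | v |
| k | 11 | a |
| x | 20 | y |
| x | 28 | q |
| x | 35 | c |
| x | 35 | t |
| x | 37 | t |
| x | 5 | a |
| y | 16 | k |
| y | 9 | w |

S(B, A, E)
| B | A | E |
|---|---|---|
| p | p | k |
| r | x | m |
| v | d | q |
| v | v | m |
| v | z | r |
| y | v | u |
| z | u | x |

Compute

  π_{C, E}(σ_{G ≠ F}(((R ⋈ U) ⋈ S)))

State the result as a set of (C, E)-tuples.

Natural join on C: {(c, 1, 29, y), (c, 1, 4, v), (c, 11, 29, y), (c, 11, 4, v), (c, 18, 29, y), (c, 18, 4, v), (c, 33, 29, y), (c, 33, 4, v), (x, 19, 20, y), (x, 19, 28, q), (x, 19, 35, c), (x, 19, 35, t), (x, 19, 37, t), (x, 19, 5, a), (x, 20, 20, y), (x, 20, 28, q), (x, 20, 35, c), (x, 20, 35, t), (x, 20, 37, t), (x, 20, 5, a)}
Natural join on B: {(c, 1, 29, y, v, u), (c, 1, 4, v, d, q), (c, 1, 4, v, v, m), (c, 1, 4, v, z, r), (c, 11, 29, y, v, u), (c, 11, 4, v, d, q), (c, 11, 4, v, v, m), (c, 11, 4, v, z, r), (c, 18, 29, y, v, u), (c, 18, 4, v, d, q), (c, 18, 4, v, v, m), (c, 18, 4, v, z, r), (c, 33, 29, y, v, u), (c, 33, 4, v, d, q), (c, 33, 4, v, v, m), (c, 33, 4, v, z, r), (x, 19, 20, y, v, u), (x, 20, 20, y, v, u)}
Selection G ≠ F: {(c, 1, 29, y, v, u), (c, 1, 4, v, d, q), (c, 1, 4, v, v, m), (c, 1, 4, v, z, r), (c, 11, 29, y, v, u), (c, 11, 4, v, d, q), (c, 11, 4, v, v, m), (c, 11, 4, v, z, r), (c, 18, 29, y, v, u), (c, 18, 4, v, d, q), (c, 18, 4, v, v, m), (c, 18, 4, v, z, r), (c, 33, 29, y, v, u), (c, 33, 4, v, d, q), (c, 33, 4, v, v, m), (c, 33, 4, v, z, r), (x, 19, 20, y, v, u)}
π[C, E]: project onto (C, E) (12 duplicate(s) eliminated) → {(c, m), (c, q), (c, r), (c, u), (x, u)}

{(c, m), (c, q), (c, r), (c, u), (x, u)}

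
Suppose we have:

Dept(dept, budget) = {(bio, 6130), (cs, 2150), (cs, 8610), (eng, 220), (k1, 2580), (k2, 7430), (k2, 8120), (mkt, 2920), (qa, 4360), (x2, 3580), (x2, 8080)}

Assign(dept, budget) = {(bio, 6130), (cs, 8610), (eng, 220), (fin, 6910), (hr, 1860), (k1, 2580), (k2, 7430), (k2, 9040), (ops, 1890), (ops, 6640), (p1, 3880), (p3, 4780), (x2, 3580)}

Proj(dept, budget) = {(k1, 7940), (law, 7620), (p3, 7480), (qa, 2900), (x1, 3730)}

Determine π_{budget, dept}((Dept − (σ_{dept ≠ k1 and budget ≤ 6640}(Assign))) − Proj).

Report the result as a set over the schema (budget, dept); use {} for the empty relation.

{(2150, cs), (2580, k1), (2920, mkt), (4360, qa), (7430, k2), (8080, x2), (8120, k2), (8610, cs)}

Selection dept ≠ k1 and budget ≤ 6640: {(bio, 6130), (eng, 220), (hr, 1860), (ops, 1890), (ops, 6640), (p1, 3880), (p3, 4780), (x2, 3580)}
Difference: {(bio, 6130), (cs, 2150), (cs, 8610), (eng, 220), (k1, 2580), (k2, 7430), (k2, 8120), (mkt, 2920), (qa, 4360), (x2, 3580), (x2, 8080)} with {(bio, 6130), (eng, 220), (hr, 1860), (ops, 1890), (ops, 6640), (p1, 3880), (p3, 4780), (x2, 3580)} → {(cs, 2150), (cs, 8610), (k1, 2580), (k2, 7430), (k2, 8120), (mkt, 2920), (qa, 4360), (x2, 8080)}
Difference: {(cs, 2150), (cs, 8610), (k1, 2580), (k2, 7430), (k2, 8120), (mkt, 2920), (qa, 4360), (x2, 8080)} with {(k1, 7940), (law, 7620), (p3, 7480), (qa, 2900), (x1, 3730)} → {(cs, 2150), (cs, 8610), (k1, 2580), (k2, 7430), (k2, 8120), (mkt, 2920), (qa, 4360), (x2, 8080)}
Keep only column(s) budget, dept: {(2150, cs), (2580, k1), (2920, mkt), (4360, qa), (7430, k2), (8080, x2), (8120, k2), (8610, cs)}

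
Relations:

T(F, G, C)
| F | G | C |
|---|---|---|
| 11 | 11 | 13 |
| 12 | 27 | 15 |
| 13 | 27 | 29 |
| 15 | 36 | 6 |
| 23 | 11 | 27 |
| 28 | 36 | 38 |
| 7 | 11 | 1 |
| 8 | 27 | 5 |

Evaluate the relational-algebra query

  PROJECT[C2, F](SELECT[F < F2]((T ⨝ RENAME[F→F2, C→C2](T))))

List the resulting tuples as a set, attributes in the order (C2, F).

ρ[F→F2, C→C2]: schema becomes (F2, G, C2); tuples unchanged.
T ⋈ RENAME[F→F2, C→C2](T) (natural join on G): {(11, 11, 13, 11, 13), (11, 11, 13, 23, 27), (11, 11, 13, 7, 1), (12, 27, 15, 12, 15), (12, 27, 15, 13, 29), (12, 27, 15, 8, 5), (13, 27, 29, 12, 15), (13, 27, 29, 13, 29), (13, 27, 29, 8, 5), (15, 36, 6, 15, 6), (15, 36, 6, 28, 38), (23, 11, 27, 11, 13), (23, 11, 27, 23, 27), (23, 11, 27, 7, 1), (28, 36, 38, 15, 6), (28, 36, 38, 28, 38), (7, 11, 1, 11, 13), (7, 11, 1, 23, 27), (7, 11, 1, 7, 1), (8, 27, 5, 12, 15), (8, 27, 5, 13, 29), (8, 27, 5, 8, 5)}
Apply σ_{F < F2}; surviving tuples: {(11, 11, 13, 23, 27), (12, 27, 15, 13, 29), (15, 36, 6, 28, 38), (7, 11, 1, 11, 13), (7, 11, 1, 23, 27), (8, 27, 5, 12, 15), (8, 27, 5, 13, 29)}
π_{C2, F} gives {(13, 7), (15, 8), (27, 11), (27, 7), (29, 12), (29, 8), (38, 15)}.

{(13, 7), (15, 8), (27, 11), (27, 7), (29, 12), (29, 8), (38, 15)}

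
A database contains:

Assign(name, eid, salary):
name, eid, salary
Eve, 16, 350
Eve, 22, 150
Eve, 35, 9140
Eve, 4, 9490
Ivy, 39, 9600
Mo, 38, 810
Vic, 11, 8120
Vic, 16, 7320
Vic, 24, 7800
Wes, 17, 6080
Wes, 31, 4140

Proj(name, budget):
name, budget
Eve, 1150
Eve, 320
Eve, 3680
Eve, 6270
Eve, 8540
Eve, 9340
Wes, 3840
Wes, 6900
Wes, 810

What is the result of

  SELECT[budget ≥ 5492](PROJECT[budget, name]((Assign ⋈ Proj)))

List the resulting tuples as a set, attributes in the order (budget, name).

{(6270, Eve), (6900, Wes), (8540, Eve), (9340, Eve)}

Joining Assign and Proj on name yields {(Eve, 16, 350, 1150), (Eve, 16, 350, 320), (Eve, 16, 350, 3680), (Eve, 16, 350, 6270), (Eve, 16, 350, 8540), (Eve, 16, 350, 9340), (Eve, 22, 150, 1150), (Eve, 22, 150, 320), (Eve, 22, 150, 3680), (Eve, 22, 150, 6270), (Eve, 22, 150, 8540), (Eve, 22, 150, 9340), (Eve, 35, 9140, 1150), (Eve, 35, 9140, 320), (Eve, 35, 9140, 3680), (Eve, 35, 9140, 6270), (Eve, 35, 9140, 8540), (Eve, 35, 9140, 9340), (Eve, 4, 9490, 1150), (Eve, 4, 9490, 320), (Eve, 4, 9490, 3680), (Eve, 4, 9490, 6270), (Eve, 4, 9490, 8540), (Eve, 4, 9490, 9340), (Wes, 17, 6080, 3840), (Wes, 17, 6080, 6900), (Wes, 17, 6080, 810), (Wes, 31, 4140, 3840), (Wes, 31, 4140, 6900), (Wes, 31, 4140, 810)}.
π[budget, name]: project onto (budget, name) (21 duplicate(s) eliminated) → {(1150, Eve), (320, Eve), (3680, Eve), (3840, Wes), (6270, Eve), (6900, Wes), (810, Wes), (8540, Eve), (9340, Eve)}
Filtering on budget ≥ 5492 leaves {(6270, Eve), (6900, Wes), (8540, Eve), (9340, Eve)}.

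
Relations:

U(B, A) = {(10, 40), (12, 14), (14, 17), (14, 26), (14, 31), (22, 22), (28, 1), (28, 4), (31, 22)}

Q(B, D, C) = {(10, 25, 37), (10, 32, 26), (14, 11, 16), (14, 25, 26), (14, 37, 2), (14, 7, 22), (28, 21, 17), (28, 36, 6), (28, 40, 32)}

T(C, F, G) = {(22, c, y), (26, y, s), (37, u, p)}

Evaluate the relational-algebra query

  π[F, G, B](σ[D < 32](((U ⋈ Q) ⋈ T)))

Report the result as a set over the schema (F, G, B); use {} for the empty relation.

{(c, y, 14), (u, p, 10), (y, s, 14)}

U ⋈ Q (natural join on B): {(10, 40, 25, 37), (10, 40, 32, 26), (14, 17, 11, 16), (14, 17, 25, 26), (14, 17, 37, 2), (14, 17, 7, 22), (14, 26, 11, 16), (14, 26, 25, 26), (14, 26, 37, 2), (14, 26, 7, 22), (14, 31, 11, 16), (14, 31, 25, 26), (14, 31, 37, 2), (14, 31, 7, 22), (28, 1, 21, 17), (28, 1, 36, 6), (28, 1, 40, 32), (28, 4, 21, 17), (28, 4, 36, 6), (28, 4, 40, 32)}
(U ⋈ Q) ⋈ T (natural join on C): {(10, 40, 25, 37, u, p), (10, 40, 32, 26, y, s), (14, 17, 25, 26, y, s), (14, 17, 7, 22, c, y), (14, 26, 25, 26, y, s), (14, 26, 7, 22, c, y), (14, 31, 25, 26, y, s), (14, 31, 7, 22, c, y)}
Filtering on D < 32 leaves {(10, 40, 25, 37, u, p), (14, 17, 25, 26, y, s), (14, 17, 7, 22, c, y), (14, 26, 25, 26, y, s), (14, 26, 7, 22, c, y), (14, 31, 25, 26, y, s), (14, 31, 7, 22, c, y)}.
Keep only column(s) F, G, B (4 duplicate(s) eliminated): {(c, y, 14), (u, p, 10), (y, s, 14)}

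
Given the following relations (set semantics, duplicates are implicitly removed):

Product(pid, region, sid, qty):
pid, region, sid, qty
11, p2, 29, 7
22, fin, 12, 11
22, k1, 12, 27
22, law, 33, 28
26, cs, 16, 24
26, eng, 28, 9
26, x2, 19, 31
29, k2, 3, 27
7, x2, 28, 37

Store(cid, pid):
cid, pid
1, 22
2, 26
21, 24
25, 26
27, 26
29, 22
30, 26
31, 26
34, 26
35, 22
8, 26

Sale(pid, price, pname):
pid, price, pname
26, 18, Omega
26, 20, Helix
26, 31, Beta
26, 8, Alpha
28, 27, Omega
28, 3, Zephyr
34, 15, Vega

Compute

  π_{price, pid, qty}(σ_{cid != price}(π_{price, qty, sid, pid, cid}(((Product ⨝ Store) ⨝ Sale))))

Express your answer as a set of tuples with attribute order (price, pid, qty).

{(18, 26, 24), (18, 26, 31), (18, 26, 9), (20, 26, 24), (20, 26, 31), (20, 26, 9), (31, 26, 24), (31, 26, 31), (31, 26, 9), (8, 26, 24), (8, 26, 31), (8, 26, 9)}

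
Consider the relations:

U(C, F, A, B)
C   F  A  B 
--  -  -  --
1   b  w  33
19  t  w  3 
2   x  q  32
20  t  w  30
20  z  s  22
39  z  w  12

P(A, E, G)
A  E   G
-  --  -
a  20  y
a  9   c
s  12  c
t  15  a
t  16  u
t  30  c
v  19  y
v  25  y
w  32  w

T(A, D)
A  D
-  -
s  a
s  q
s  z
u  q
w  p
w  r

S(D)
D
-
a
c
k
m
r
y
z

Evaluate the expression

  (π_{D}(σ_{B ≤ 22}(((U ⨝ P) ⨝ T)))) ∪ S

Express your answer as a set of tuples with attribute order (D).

{a, c, k, m, p, q, r, y, z}

Natural join on A: {(1, b, w, 33, 32, w), (19, t, w, 3, 32, w), (20, t, w, 30, 32, w), (20, z, s, 22, 12, c), (39, z, w, 12, 32, w)}
Natural join on A: {(1, b, w, 33, 32, w, p), (1, b, w, 33, 32, w, r), (19, t, w, 3, 32, w, p), (19, t, w, 3, 32, w, r), (20, t, w, 30, 32, w, p), (20, t, w, 30, 32, w, r), (20, z, s, 22, 12, c, a), (20, z, s, 22, 12, c, q), (20, z, s, 22, 12, c, z), (39, z, w, 12, 32, w, p), (39, z, w, 12, 32, w, r)}
Filtering on B ≤ 22 leaves {(19, t, w, 3, 32, w, p), (19, t, w, 3, 32, w, r), (20, z, s, 22, 12, c, a), (20, z, s, 22, 12, c, q), (20, z, s, 22, 12, c, z), (39, z, w, 12, 32, w, p), (39, z, w, 12, 32, w, r)}.
π_{D} gives {a, p, q, r, z} (2 duplicate(s) eliminated).
Set union of the two operands is {a, c, k, m, p, q, r, y, z}.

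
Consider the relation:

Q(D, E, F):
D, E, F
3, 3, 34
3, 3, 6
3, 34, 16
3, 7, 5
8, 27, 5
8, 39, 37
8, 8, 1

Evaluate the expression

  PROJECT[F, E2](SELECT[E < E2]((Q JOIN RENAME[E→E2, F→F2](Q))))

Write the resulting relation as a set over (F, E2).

ρ[E→E2, F→F2]: schema becomes (D, E2, F2); tuples unchanged.
Natural join on D: {(3, 3, 34, 3, 34), (3, 3, 34, 3, 6), (3, 3, 34, 34, 16), (3, 3, 34, 7, 5), (3, 3, 6, 3, 34), (3, 3, 6, 3, 6), (3, 3, 6, 34, 16), (3, 3, 6, 7, 5), (3, 34, 16, 3, 34), (3, 34, 16, 3, 6), (3, 34, 16, 34, 16), (3, 34, 16, 7, 5), (3, 7, 5, 3, 34), (3, 7, 5, 3, 6), (3, 7, 5, 34, 16), (3, 7, 5, 7, 5), (8, 27, 5, 27, 5), (8, 27, 5, 39, 37), (8, 27, 5, 8, 1), (8, 39, 37, 27, 5), (8, 39, 37, 39, 37), (8, 39, 37, 8, 1), (8, 8, 1, 27, 5), (8, 8, 1, 39, 37), (8, 8, 1, 8, 1)}
Selection E < E2: {(3, 3, 34, 34, 16), (3, 3, 34, 7, 5), (3, 3, 6, 34, 16), (3, 3, 6, 7, 5), (3, 7, 5, 34, 16), (8, 27, 5, 39, 37), (8, 8, 1, 27, 5), (8, 8, 1, 39, 37)}
Keep only column(s) F, E2: {(1, 27), (1, 39), (34, 34), (34, 7), (5, 34), (5, 39), (6, 34), (6, 7)}

{(1, 27), (1, 39), (34, 34), (34, 7), (5, 34), (5, 39), (6, 34), (6, 7)}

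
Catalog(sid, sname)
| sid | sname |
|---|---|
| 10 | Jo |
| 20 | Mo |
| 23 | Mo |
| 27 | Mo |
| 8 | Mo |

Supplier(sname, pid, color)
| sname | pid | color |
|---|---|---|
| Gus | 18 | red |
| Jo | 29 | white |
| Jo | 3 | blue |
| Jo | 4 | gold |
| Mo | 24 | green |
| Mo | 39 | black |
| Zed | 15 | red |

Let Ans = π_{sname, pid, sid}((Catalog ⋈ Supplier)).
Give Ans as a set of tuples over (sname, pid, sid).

{(Jo, 29, 10), (Jo, 3, 10), (Jo, 4, 10), (Mo, 24, 20), (Mo, 24, 23), (Mo, 24, 27), (Mo, 24, 8), (Mo, 39, 20), (Mo, 39, 23), (Mo, 39, 27), (Mo, 39, 8)}

Catalog ⋈ Supplier (natural join on sname): {(10, Jo, 29, white), (10, Jo, 3, blue), (10, Jo, 4, gold), (20, Mo, 24, green), (20, Mo, 39, black), (23, Mo, 24, green), (23, Mo, 39, black), (27, Mo, 24, green), (27, Mo, 39, black), (8, Mo, 24, green), (8, Mo, 39, black)}
Keep only column(s) sname, pid, sid: {(Jo, 29, 10), (Jo, 3, 10), (Jo, 4, 10), (Mo, 24, 20), (Mo, 24, 23), (Mo, 24, 27), (Mo, 24, 8), (Mo, 39, 20), (Mo, 39, 23), (Mo, 39, 27), (Mo, 39, 8)}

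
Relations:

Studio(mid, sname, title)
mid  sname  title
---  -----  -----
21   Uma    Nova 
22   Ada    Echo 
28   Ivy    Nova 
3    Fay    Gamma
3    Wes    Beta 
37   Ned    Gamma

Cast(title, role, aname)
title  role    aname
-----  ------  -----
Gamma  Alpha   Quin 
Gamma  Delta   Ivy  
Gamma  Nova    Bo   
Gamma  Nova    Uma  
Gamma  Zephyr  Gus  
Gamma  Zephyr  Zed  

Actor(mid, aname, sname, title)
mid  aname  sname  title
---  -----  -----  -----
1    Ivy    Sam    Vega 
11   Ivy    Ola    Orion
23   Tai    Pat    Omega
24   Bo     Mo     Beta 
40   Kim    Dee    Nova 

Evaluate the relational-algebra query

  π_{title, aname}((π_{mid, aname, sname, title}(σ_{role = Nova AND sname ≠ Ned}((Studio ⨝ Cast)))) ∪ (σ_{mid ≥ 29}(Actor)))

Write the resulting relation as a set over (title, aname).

{(Gamma, Bo), (Gamma, Uma), (Nova, Kim)}

Joining Studio and Cast on title yields {(3, Fay, Gamma, Alpha, Quin), (3, Fay, Gamma, Delta, Ivy), (3, Fay, Gamma, Nova, Bo), (3, Fay, Gamma, Nova, Uma), (3, Fay, Gamma, Zephyr, Gus), (3, Fay, Gamma, Zephyr, Zed), (37, Ned, Gamma, Alpha, Quin), (37, Ned, Gamma, Delta, Ivy), (37, Ned, Gamma, Nova, Bo), (37, Ned, Gamma, Nova, Uma), (37, Ned, Gamma, Zephyr, Gus), (37, Ned, Gamma, Zephyr, Zed)}.
Apply σ_{role = Nova AND sname ≠ Ned}; surviving tuples: {(3, Fay, Gamma, Nova, Bo), (3, Fay, Gamma, Nova, Uma)}
π[mid, aname, sname, title]: project onto (mid, aname, sname, title) → {(3, Bo, Fay, Gamma), (3, Uma, Fay, Gamma)}
Apply σ_{mid ≥ 29}; surviving tuples: {(40, Kim, Dee, Nova)}
Set union of the two operands is {(3, Bo, Fay, Gamma), (3, Uma, Fay, Gamma), (40, Kim, Dee, Nova)}.
π[title, aname]: project onto (title, aname) → {(Gamma, Bo), (Gamma, Uma), (Nova, Kim)}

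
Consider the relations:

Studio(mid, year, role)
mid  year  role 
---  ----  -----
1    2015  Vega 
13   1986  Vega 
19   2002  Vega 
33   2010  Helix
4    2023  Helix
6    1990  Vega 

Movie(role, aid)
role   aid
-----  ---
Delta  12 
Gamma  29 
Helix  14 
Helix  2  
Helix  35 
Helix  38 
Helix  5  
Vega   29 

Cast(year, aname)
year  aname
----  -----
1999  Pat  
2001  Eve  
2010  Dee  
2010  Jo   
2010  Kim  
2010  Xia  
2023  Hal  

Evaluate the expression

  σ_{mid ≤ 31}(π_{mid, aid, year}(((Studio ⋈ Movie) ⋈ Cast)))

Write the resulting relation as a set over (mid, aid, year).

Joining Studio and Movie on role yields {(1, 2015, Vega, 29), (13, 1986, Vega, 29), (19, 2002, Vega, 29), (33, 2010, Helix, 14), (33, 2010, Helix, 2), (33, 2010, Helix, 35), (33, 2010, Helix, 38), (33, 2010, Helix, 5), (4, 2023, Helix, 14), (4, 2023, Helix, 2), (4, 2023, Helix, 35), (4, 2023, Helix, 38), (4, 2023, Helix, 5), (6, 1990, Vega, 29)}.
Joining (Studio ⋈ Movie) and Cast on year yields {(33, 2010, Helix, 14, Dee), (33, 2010, Helix, 14, Jo), (33, 2010, Helix, 14, Kim), (33, 2010, Helix, 14, Xia), (33, 2010, Helix, 2, Dee), (33, 2010, Helix, 2, Jo), (33, 2010, Helix, 2, Kim), (33, 2010, Helix, 2, Xia), (33, 2010, Helix, 35, Dee), (33, 2010, Helix, 35, Jo), (33, 2010, Helix, 35, Kim), (33, 2010, Helix, 35, Xia), (33, 2010, Helix, 38, Dee), (33, 2010, Helix, 38, Jo), (33, 2010, Helix, 38, Kim), (33, 2010, Helix, 38, Xia), (33, 2010, Helix, 5, Dee), (33, 2010, Helix, 5, Jo), (33, 2010, Helix, 5, Kim), (33, 2010, Helix, 5, Xia), (4, 2023, Helix, 14, Hal), (4, 2023, Helix, 2, Hal), (4, 2023, Helix, 35, Hal), (4, 2023, Helix, 38, Hal), (4, 2023, Helix, 5, Hal)}.
π_{mid, aid, year} gives {(33, 14, 2010), (33, 2, 2010), (33, 35, 2010), (33, 38, 2010), (33, 5, 2010), (4, 14, 2023), (4, 2, 2023), (4, 35, 2023), (4, 38, 2023), (4, 5, 2023)} (15 duplicate(s) eliminated).
Filtering on mid ≤ 31 leaves {(4, 14, 2023), (4, 2, 2023), (4, 35, 2023), (4, 38, 2023), (4, 5, 2023)}.

{(4, 14, 2023), (4, 2, 2023), (4, 35, 2023), (4, 38, 2023), (4, 5, 2023)}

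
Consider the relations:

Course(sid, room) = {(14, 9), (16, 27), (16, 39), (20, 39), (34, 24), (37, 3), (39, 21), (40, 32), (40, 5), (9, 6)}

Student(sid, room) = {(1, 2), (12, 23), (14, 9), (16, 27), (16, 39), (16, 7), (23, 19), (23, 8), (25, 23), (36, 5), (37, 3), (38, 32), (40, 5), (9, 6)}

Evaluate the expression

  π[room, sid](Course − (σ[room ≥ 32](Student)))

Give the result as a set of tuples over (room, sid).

{(21, 39), (24, 34), (27, 16), (3, 37), (32, 40), (39, 20), (5, 40), (6, 9), (9, 14)}

Selection room ≥ 32: {(16, 39), (38, 32)}
Taking the difference: {(14, 9), (16, 27), (20, 39), (34, 24), (37, 3), (39, 21), (40, 32), (40, 5), (9, 6)}
Keep only column(s) room, sid: {(21, 39), (24, 34), (27, 16), (3, 37), (32, 40), (39, 20), (5, 40), (6, 9), (9, 14)}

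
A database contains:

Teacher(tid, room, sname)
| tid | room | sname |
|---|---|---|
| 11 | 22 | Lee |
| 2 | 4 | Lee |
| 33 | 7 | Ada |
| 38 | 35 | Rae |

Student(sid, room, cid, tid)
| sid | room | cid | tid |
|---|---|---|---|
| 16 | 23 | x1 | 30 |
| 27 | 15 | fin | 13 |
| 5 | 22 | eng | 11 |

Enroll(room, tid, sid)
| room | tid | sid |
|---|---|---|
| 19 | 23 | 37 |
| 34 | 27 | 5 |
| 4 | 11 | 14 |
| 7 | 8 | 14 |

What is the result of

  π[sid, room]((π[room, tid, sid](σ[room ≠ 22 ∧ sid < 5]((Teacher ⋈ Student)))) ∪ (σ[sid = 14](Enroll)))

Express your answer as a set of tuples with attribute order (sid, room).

{(14, 4), (14, 7)}

Natural join on tid, room: {(11, 22, Lee, 5, eng)}
σ[room ≠ 22 ∧ sid < 5]: keep tuples satisfying room ≠ 22 ∧ sid < 5 → {}
Keep only column(s) room, tid, sid: {}
σ[sid = 14]: keep tuples satisfying sid = 14 → {(4, 11, 14), (7, 8, 14)}
Union: {} with {(4, 11, 14), (7, 8, 14)} → {(4, 11, 14), (7, 8, 14)}
Keep only column(s) sid, room: {(14, 4), (14, 7)}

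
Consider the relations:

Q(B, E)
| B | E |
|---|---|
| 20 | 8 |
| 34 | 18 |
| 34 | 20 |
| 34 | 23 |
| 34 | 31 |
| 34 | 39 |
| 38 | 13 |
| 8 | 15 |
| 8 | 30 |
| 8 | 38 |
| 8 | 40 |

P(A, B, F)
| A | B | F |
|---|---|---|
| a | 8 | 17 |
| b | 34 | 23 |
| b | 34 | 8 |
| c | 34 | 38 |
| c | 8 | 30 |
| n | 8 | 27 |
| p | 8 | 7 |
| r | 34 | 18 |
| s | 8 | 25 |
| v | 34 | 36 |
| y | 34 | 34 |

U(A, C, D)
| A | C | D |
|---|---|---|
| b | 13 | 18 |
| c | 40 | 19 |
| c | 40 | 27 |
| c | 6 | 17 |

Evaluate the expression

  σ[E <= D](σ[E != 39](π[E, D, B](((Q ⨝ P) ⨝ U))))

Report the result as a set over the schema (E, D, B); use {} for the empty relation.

{(15, 17, 8), (15, 19, 8), (15, 27, 8), (18, 18, 34), (18, 19, 34), (18, 27, 34), (20, 27, 34), (23, 27, 34)}

Natural join on B: {(34, 18, b, 23), (34, 18, b, 8), (34, 18, c, 38), (34, 18, r, 18), (34, 18, v, 36), (34, 18, y, 34), (34, 20, b, 23), (34, 20, b, 8), (34, 20, c, 38), (34, 20, r, 18), (34, 20, v, 36), (34, 20, y, 34), (34, 23, b, 23), (34, 23, b, 8), (34, 23, c, 38), (34, 23, r, 18), (34, 23, v, 36), (34, 23, y, 34), (34, 31, b, 23), (34, 31, b, 8), (34, 31, c, 38), (34, 31, r, 18), (34, 31, v, 36), (34, 31, y, 34), (34, 39, b, 23), (34, 39, b, 8), (34, 39, c, 38), (34, 39, r, 18), (34, 39, v, 36), (34, 39, y, 34), (8, 15, a, 17), (8, 15, c, 30), (8, 15, n, 27), (8, 15, p, 7), (8, 15, s, 25), (8, 30, a, 17), (8, 30, c, 30), (8, 30, n, 27), (8, 30, p, 7), (8, 30, s, 25), (8, 38, a, 17), (8, 38, c, 30), (8, 38, n, 27), (8, 38, p, 7), (8, 38, s, 25), (8, 40, a, 17), (8, 40, c, 30), (8, 40, n, 27), (8, 40, p, 7), (8, 40, s, 25)}
Natural join on A: {(34, 18, b, 23, 13, 18), (34, 18, b, 8, 13, 18), (34, 18, c, 38, 40, 19), (34, 18, c, 38, 40, 27), (34, 18, c, 38, 6, 17), (34, 20, b, 23, 13, 18), (34, 20, b, 8, 13, 18), (34, 20, c, 38, 40, 19), (34, 20, c, 38, 40, 27), (34, 20, c, 38, 6, 17), (34, 23, b, 23, 13, 18), (34, 23, b, 8, 13, 18), (34, 23, c, 38, 40, 19), (34, 23, c, 38, 40, 27), (34, 23, c, 38, 6, 17), (34, 31, b, 23, 13, 18), (34, 31, b, 8, 13, 18), (34, 31, c, 38, 40, 19), (34, 31, c, 38, 40, 27), (34, 31, c, 38, 6, 17), (34, 39, b, 23, 13, 18), (34, 39, b, 8, 13, 18), (34, 39, c, 38, 40, 19), (34, 39, c, 38, 40, 27), (34, 39, c, 38, 6, 17), (8, 15, c, 30, 40, 19), (8, 15, c, 30, 40, 27), (8, 15, c, 30, 6, 17), (8, 30, c, 30, 40, 19), (8, 30, c, 30, 40, 27), (8, 30, c, 30, 6, 17), (8, 38, c, 30, 40, 19), (8, 38, c, 30, 40, 27), (8, 38, c, 30, 6, 17), (8, 40, c, 30, 40, 19), (8, 40, c, 30, 40, 27), (8, 40, c, 30, 6, 17)}
π[E, D, B]: project onto (E, D, B) (5 duplicate(s) eliminated) → {(15, 17, 8), (15, 19, 8), (15, 27, 8), (18, 17, 34), (18, 18, 34), (18, 19, 34), (18, 27, 34), (20, 17, 34), (20, 18, 34), (20, 19, 34), (20, 27, 34), (23, 17, 34), (23, 18, 34), (23, 19, 34), (23, 27, 34), (30, 17, 8), (30, 19, 8), (30, 27, 8), (31, 17, 34), (31, 18, 34), (31, 19, 34), (31, 27, 34), (38, 17, 8), (38, 19, 8), (38, 27, 8), (39, 17, 34), (39, 18, 34), (39, 19, 34), (39, 27, 34), (40, 17, 8), (40, 19, 8), (40, 27, 8)}
Selection E != 39: {(15, 17, 8), (15, 19, 8), (15, 27, 8), (18, 17, 34), (18, 18, 34), (18, 19, 34), (18, 27, 34), (20, 17, 34), (20, 18, 34), (20, 19, 34), (20, 27, 34), (23, 17, 34), (23, 18, 34), (23, 19, 34), (23, 27, 34), (30, 17, 8), (30, 19, 8), (30, 27, 8), (31, 17, 34), (31, 18, 34), (31, 19, 34), (31, 27, 34), (38, 17, 8), (38, 19, 8), (38, 27, 8), (40, 17, 8), (40, 19, 8), (40, 27, 8)}
Selection E <= D: {(15, 17, 8), (15, 19, 8), (15, 27, 8), (18, 18, 34), (18, 19, 34), (18, 27, 34), (20, 27, 34), (23, 27, 34)}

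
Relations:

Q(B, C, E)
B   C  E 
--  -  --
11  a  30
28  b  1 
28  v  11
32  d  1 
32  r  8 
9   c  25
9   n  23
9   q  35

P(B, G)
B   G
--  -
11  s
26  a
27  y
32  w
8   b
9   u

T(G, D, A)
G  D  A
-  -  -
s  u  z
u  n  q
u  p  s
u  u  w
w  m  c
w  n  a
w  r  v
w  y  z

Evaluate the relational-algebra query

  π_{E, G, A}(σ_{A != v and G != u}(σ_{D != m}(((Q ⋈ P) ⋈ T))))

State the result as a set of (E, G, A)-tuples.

Joining Q and P on B yields {(11, a, 30, s), (32, d, 1, w), (32, r, 8, w), (9, c, 25, u), (9, n, 23, u), (9, q, 35, u)}.
Joining (Q ⋈ P) and T on G yields {(11, a, 30, s, u, z), (32, d, 1, w, m, c), (32, d, 1, w, n, a), (32, d, 1, w, r, v), (32, d, 1, w, y, z), (32, r, 8, w, m, c), (32, r, 8, w, n, a), (32, r, 8, w, r, v), (32, r, 8, w, y, z), (9, c, 25, u, n, q), (9, c, 25, u, p, s), (9, c, 25, u, u, w), (9, n, 23, u, n, q), (9, n, 23, u, p, s), (9, n, 23, u, u, w), (9, q, 35, u, n, q), (9, q, 35, u, p, s), (9, q, 35, u, u, w)}.
Apply σ_{D != m}; surviving tuples: {(11, a, 30, s, u, z), (32, d, 1, w, n, a), (32, d, 1, w, r, v), (32, d, 1, w, y, z), (32, r, 8, w, n, a), (32, r, 8, w, r, v), (32, r, 8, w, y, z), (9, c, 25, u, n, q), (9, c, 25, u, p, s), (9, c, 25, u, u, w), (9, n, 23, u, n, q), (9, n, 23, u, p, s), (9, n, 23, u, u, w), (9, q, 35, u, n, q), (9, q, 35, u, p, s), (9, q, 35, u, u, w)}
Apply σ_{A != v and G != u}; surviving tuples: {(11, a, 30, s, u, z), (32, d, 1, w, n, a), (32, d, 1, w, y, z), (32, r, 8, w, n, a), (32, r, 8, w, y, z)}
π[E, G, A]: project onto (E, G, A) → {(1, w, a), (1, w, z), (30, s, z), (8, w, a), (8, w, z)}

{(1, w, a), (1, w, z), (30, s, z), (8, w, a), (8, w, z)}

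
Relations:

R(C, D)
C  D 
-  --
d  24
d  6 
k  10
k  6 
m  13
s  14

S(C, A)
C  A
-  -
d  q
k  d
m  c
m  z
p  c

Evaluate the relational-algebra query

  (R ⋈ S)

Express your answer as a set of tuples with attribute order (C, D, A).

{(d, 24, q), (d, 6, q), (k, 10, d), (k, 6, d), (m, 13, c), (m, 13, z)}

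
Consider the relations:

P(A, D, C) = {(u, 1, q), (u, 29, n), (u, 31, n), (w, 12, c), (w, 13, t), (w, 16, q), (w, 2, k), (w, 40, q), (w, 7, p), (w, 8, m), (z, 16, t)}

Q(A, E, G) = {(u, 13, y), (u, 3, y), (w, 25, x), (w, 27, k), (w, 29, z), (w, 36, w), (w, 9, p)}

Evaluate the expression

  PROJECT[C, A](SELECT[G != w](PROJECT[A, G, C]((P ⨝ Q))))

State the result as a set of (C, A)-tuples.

Joining P and Q on A yields {(u, 1, q, 13, y), (u, 1, q, 3, y), (u, 29, n, 13, y), (u, 29, n, 3, y), (u, 31, n, 13, y), (u, 31, n, 3, y), (w, 12, c, 25, x), (w, 12, c, 27, k), (w, 12, c, 29, z), (w, 12, c, 36, w), (w, 12, c, 9, p), (w, 13, t, 25, x), (w, 13, t, 27, k), (w, 13, t, 29, z), (w, 13, t, 36, w), (w, 13, t, 9, p), (w, 16, q, 25, x), (w, 16, q, 27, k), (w, 16, q, 29, z), (w, 16, q, 36, w), (w, 16, q, 9, p), (w, 2, k, 25, x), (w, 2, k, 27, k), (w, 2, k, 29, z), (w, 2, k, 36, w), (w, 2, k, 9, p), (w, 40, q, 25, x), (w, 40, q, 27, k), (w, 40, q, 29, z), (w, 40, q, 36, w), (w, 40, q, 9, p), (w, 7, p, 25, x), (w, 7, p, 27, k), (w, 7, p, 29, z), (w, 7, p, 36, w), (w, 7, p, 9, p), (w, 8, m, 25, x), (w, 8, m, 27, k), (w, 8, m, 29, z), (w, 8, m, 36, w), (w, 8, m, 9, p)}.
Projecting to A, G, C (9 duplicate(s) eliminated): {(u, y, n), (u, y, q), (w, k, c), (w, k, k), (w, k, m), (w, k, p), (w, k, q), (w, k, t), (w, p, c), (w, p, k), (w, p, m), (w, p, p), (w, p, q), (w, p, t), (w, w, c), (w, w, k), (w, w, m), (w, w, p), (w, w, q), (w, w, t), (w, x, c), (w, x, k), (w, x, m), (w, x, p), (w, x, q), (w, x, t), (w, z, c), (w, z, k), (w, z, m), (w, z, p), (w, z, q), (w, z, t)}
Apply σ_{G != w}; surviving tuples: {(u, y, n), (u, y, q), (w, k, c), (w, k, k), (w, k, m), (w, k, p), (w, k, q), (w, k, t), (w, p, c), (w, p, k), (w, p, m), (w, p, p), (w, p, q), (w, p, t), (w, x, c), (w, x, k), (w, x, m), (w, x, p), (w, x, q), (w, x, t), (w, z, c), (w, z, k), (w, z, m), (w, z, p), (w, z, q), (w, z, t)}
Projecting to C, A (18 duplicate(s) eliminated): {(c, w), (k, w), (m, w), (n, u), (p, w), (q, u), (q, w), (t, w)}

{(c, w), (k, w), (m, w), (n, u), (p, w), (q, u), (q, w), (t, w)}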